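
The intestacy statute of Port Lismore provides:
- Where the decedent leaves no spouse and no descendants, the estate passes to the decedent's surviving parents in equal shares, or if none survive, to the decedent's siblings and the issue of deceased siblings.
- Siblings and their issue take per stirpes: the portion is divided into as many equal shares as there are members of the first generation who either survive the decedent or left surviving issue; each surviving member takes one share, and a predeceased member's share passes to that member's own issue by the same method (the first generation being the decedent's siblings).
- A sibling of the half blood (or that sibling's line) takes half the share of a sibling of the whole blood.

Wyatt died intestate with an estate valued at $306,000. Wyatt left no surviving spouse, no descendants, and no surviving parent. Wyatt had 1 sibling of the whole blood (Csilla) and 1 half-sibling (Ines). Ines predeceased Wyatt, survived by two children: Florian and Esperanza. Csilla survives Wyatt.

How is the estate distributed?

The entire $306,000 passes to the siblings and their issue.
Counting each half-blood sibling's line as half a unit, there are 3/2 units in $306,000, so one unit is $204,000. Whole-blood lines (Csilla) take $204,000 each; half-blood lines (Ines) take $102,000 each.
Ines's share ($102,000) is divided into 2 shares of $51,000: Florian and Esperanza each take $51,000.

Csilla: $204,000; Florian: $51,000; Esperanza: $51,000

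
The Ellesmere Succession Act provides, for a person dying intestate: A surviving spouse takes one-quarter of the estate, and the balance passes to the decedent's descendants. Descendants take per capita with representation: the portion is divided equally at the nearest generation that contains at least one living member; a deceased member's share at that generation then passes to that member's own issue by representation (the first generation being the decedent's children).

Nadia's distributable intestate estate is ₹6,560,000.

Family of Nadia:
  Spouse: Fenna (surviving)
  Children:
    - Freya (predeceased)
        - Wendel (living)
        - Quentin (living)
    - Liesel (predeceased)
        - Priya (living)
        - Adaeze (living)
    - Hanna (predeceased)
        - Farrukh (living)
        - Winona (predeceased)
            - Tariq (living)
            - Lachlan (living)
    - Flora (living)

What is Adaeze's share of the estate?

Adaeze receives ₹615,000.

Fenna takes one-quarter of ₹6,560,000 = ₹1,640,000. The remaining ₹4,920,000 passes to the descendants.
The descendants' portion (₹4,920,000) is divided into 4 shares of ₹1,230,000: Flora takes ₹1,230,000; Freya's ₹1,230,000 share passes to Freya's issue; Liesel's ₹1,230,000 share passes to Liesel's issue; Hanna's ₹1,230,000 share passes to Hanna's issue.
Freya's share (₹1,230,000) is divided into 2 shares of ₹615,000: Wendel and Quentin each take ₹615,000.
Liesel's share (₹1,230,000) is divided into 2 shares of ₹615,000: Priya and Adaeze each take ₹615,000.
Hanna's share (₹1,230,000) is divided into 2 shares of ₹615,000: Farrukh takes ₹615,000; Winona's ₹615,000 share passes to Winona's issue.
Winona's share (₹615,000) is divided into 2 shares of ₹307,500: Tariq and Lachlan each take ₹307,500.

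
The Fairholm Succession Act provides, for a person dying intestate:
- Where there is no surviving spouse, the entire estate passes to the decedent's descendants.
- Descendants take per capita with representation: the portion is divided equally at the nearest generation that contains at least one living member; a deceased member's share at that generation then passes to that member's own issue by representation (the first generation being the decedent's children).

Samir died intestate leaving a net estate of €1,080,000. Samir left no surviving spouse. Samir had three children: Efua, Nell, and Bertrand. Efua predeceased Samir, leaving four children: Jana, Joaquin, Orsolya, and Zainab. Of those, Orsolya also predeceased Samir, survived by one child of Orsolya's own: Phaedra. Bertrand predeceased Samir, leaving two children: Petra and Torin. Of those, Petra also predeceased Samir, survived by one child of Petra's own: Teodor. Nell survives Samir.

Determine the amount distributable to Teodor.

Teodor receives €180,000.

The entire €1,080,000 passes to the descendants.
That amount (€1,080,000) is divided into 3 shares of €360,000: Nell takes €360,000; Efua's €360,000 share passes to Efua's issue; Bertrand's €360,000 share passes to Bertrand's issue.
Efua's share (€360,000) is divided into 4 shares of €90,000: Jana, Joaquin, and Zainab each take €90,000; Orsolya's €90,000 share passes to Orsolya's issue.
Orsolya's share (€90,000) passes entirely to Phaedra.
Bertrand's share (€360,000) is divided into 2 shares of €180,000: Torin takes €180,000; Petra's €180,000 share passes to Petra's issue.
Petra's share (€180,000) passes entirely to Teodor.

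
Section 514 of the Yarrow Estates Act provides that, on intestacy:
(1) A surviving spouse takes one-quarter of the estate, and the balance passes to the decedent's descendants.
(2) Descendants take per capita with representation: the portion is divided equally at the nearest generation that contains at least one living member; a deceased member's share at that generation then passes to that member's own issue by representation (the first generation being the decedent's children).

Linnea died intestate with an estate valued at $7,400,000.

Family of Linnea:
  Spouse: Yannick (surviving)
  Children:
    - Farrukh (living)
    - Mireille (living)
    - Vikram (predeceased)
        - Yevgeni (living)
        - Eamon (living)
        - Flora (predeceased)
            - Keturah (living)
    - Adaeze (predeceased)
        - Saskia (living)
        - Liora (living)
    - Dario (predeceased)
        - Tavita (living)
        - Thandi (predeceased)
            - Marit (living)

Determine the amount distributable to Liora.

Yannick takes one-quarter of $7,400,000 = $1,850,000. The remaining $5,550,000 passes to the descendants.
The descendants' portion ($5,550,000) is divided into 5 shares of $1,110,000: Farrukh and Mireille each take $1,110,000; Vikram's $1,110,000 share passes to Vikram's issue; Adaeze's $1,110,000 share passes to Adaeze's issue; Dario's $1,110,000 share passes to Dario's issue.
Vikram's share ($1,110,000) is divided into 3 shares of $370,000: Yevgeni and Eamon each take $370,000; Flora's $370,000 share passes to Flora's issue.
Flora's share ($370,000) passes entirely to Keturah.
Adaeze's share ($1,110,000) is divided into 2 shares of $555,000: Saskia and Liora each take $555,000.
Dario's share ($1,110,000) is divided into 2 shares of $555,000: Tavita takes $555,000; Thandi's $555,000 share passes to Thandi's issue.
Thandi's share ($555,000) passes entirely to Marit.

Liora receives $555,000.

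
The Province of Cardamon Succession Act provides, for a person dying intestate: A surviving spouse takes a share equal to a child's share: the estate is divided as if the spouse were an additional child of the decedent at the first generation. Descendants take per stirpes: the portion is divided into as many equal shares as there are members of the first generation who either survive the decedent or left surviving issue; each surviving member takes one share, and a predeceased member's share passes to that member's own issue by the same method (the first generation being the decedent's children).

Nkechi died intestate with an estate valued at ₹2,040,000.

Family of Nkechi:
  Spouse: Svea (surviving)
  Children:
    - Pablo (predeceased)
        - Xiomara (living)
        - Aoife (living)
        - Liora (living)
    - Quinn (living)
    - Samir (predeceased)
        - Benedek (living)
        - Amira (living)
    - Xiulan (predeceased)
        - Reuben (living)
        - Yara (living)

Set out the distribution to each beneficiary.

Svea: ₹408,000; Xiomara: ₹136,000; Aoife: ₹136,000; Liora: ₹136,000; Quinn: ₹408,000; Benedek: ₹204,000; Amira: ₹204,000; Reuben: ₹204,000; Yara: ₹204,000

The spouse counts as an additional share at the children's level, so there are 5 primary shares of ₹408,000. Svea takes one such share (₹408,000).
The children's combined portion (₹1,632,000) is divided into 4 shares of ₹408,000: Quinn takes ₹408,000; Pablo's ₹408,000 share passes to Pablo's issue; Samir's ₹408,000 share passes to Samir's issue; Xiulan's ₹408,000 share passes to Xiulan's issue.
Pablo's share (₹408,000) is divided into 3 shares of ₹136,000: Xiomara, Aoife, and Liora each take ₹136,000.
Samir's share (₹408,000) is divided into 2 shares of ₹204,000: Benedek and Amira each take ₹204,000.
Xiulan's share (₹408,000) is divided into 2 shares of ₹204,000: Reuben and Yara each take ₹204,000.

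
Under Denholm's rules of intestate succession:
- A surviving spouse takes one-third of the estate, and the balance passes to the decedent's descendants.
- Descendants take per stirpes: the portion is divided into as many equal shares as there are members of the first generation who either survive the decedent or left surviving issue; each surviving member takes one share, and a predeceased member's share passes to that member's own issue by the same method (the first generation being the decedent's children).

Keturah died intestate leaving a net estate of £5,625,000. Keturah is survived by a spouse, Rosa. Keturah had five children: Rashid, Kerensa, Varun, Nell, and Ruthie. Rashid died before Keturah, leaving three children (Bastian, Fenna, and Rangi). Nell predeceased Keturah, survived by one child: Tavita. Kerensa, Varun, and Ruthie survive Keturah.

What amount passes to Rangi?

Rangi receives £250,000.

Rosa takes one-third of £5,625,000 = £1,875,000. The remaining £3,750,000 passes to the descendants.
The descendants' portion (£3,750,000) is divided into 5 shares of £750,000: Kerensa, Varun, and Ruthie each take £750,000; Rashid's £750,000 share passes to Rashid's issue; Nell's £750,000 share passes to Nell's issue.
Rashid's share (£750,000) is divided into 3 shares of £250,000: Bastian, Fenna, and Rangi each take £250,000.
Nell's share (£750,000) passes entirely to Tavita.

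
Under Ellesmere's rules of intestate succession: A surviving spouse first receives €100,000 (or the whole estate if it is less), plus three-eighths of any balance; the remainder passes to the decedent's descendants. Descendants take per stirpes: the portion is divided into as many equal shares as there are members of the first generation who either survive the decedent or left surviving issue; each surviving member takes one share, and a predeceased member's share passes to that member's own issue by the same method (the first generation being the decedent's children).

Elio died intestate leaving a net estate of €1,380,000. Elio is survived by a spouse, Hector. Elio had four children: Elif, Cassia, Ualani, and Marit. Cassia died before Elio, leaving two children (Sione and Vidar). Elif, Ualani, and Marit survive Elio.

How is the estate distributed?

Hector first takes €100,000, leaving a balance of €1,280,000. Hector then takes three-eighths of the balance (€480,000), for a total of €580,000. The remaining €800,000 passes to the descendants.
The descendants' portion (€800,000) is divided into 4 shares of €200,000: Elif, Ualani, and Marit each take €200,000; Cassia's €200,000 share passes to Cassia's issue.
Cassia's share (€200,000) is divided into 2 shares of €100,000: Sione and Vidar each take €100,000.

Hector: €580,000; Elif: €200,000; Sione: €100,000; Vidar: €100,000; Ualani: €200,000; Marit: €200,000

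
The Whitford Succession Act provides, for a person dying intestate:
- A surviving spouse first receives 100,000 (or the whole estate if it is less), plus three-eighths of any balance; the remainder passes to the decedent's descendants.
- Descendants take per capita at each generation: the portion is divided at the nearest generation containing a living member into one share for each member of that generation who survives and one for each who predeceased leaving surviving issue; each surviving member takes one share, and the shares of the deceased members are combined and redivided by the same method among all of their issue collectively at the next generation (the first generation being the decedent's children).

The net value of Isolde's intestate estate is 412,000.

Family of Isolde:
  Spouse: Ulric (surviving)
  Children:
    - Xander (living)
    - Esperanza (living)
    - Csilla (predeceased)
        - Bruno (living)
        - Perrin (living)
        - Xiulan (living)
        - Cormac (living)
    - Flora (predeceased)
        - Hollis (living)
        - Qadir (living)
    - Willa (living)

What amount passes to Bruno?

Ulric first takes 100,000, leaving a balance of 312,000. Ulric then takes three-eighths of the balance (117,000), for a total of 217,000. The remaining 195,000 passes to the descendants.
The descendants' portion (195,000) is divided at the children's generation into 5 shares of 39,000. Xander, Esperanza, and Willa each take 39,000. The 2 shares of the deceased (Csilla and Flora) are combined into a pool of 78,000.
That pool (78,000) is divided at the grandchildren's generation equally among Bruno, Perrin, Xiulan, Cormac, Hollis, and Qadir: 13,000 each.

Bruno receives 13,000.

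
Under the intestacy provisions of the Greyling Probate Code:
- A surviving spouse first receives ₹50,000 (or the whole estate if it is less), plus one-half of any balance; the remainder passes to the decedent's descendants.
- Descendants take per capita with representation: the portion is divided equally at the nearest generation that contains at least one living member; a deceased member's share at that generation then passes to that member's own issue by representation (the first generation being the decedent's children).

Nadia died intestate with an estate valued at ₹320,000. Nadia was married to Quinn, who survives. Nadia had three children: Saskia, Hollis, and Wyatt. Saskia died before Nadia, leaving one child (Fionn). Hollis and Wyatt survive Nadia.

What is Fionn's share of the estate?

Fionn receives ₹45,000.

Quinn first takes ₹50,000, leaving a balance of ₹270,000. Quinn then takes one-half of the balance (₹135,000), for a total of ₹185,000. The remaining ₹135,000 passes to the descendants.
The descendants' portion (₹135,000) is divided into 3 shares of ₹45,000: Hollis and Wyatt each take ₹45,000; Saskia's ₹45,000 share passes to Saskia's issue.
Saskia's share (₹45,000) passes entirely to Fionn.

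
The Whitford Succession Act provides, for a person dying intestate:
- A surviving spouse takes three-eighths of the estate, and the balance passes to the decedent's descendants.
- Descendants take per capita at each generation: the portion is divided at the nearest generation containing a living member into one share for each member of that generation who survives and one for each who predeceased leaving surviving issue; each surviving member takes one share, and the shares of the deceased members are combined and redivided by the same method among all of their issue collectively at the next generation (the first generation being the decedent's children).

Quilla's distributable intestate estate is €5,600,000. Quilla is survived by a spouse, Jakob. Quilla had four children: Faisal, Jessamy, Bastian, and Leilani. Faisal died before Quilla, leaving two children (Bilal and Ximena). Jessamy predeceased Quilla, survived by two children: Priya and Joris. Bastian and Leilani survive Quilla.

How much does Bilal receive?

Jakob takes three-eighths of €5,600,000 = €2,100,000. The remaining €3,500,000 passes to the descendants.
The descendants' portion (€3,500,000) is divided at the children's generation into 4 shares of €875,000. Bastian and Leilani each take €875,000. The 2 shares of the deceased (Faisal and Jessamy) are combined into a pool of €1,750,000.
That pool (€1,750,000) is divided at the grandchildren's generation equally among Bilal, Ximena, Priya, and Joris: €437,500 each.

Bilal receives €437,500.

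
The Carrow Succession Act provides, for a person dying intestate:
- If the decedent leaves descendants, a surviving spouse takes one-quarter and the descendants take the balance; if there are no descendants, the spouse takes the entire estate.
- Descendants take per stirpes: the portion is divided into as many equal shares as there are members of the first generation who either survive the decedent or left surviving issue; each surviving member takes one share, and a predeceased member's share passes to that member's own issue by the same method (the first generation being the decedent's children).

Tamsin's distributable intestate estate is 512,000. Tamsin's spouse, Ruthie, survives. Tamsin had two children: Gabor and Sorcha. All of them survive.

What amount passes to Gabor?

Ruthie takes one-quarter of 512,000 = 128,000. The remaining 384,000 passes to the descendants.
The descendants' portion (384,000) is divided into 2 shares of 192,000: Gabor and Sorcha each take 192,000.

Gabor receives 192,000.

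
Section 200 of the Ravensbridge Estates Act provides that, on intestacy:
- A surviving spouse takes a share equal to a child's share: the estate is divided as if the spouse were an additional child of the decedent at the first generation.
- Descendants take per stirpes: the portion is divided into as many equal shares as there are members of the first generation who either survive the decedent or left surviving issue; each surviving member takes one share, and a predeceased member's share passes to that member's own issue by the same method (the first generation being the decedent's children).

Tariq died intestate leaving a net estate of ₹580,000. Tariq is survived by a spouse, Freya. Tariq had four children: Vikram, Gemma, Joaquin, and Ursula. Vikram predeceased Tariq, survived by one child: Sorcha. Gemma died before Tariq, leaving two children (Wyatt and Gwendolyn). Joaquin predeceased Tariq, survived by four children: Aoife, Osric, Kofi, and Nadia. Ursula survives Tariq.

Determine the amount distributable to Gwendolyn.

The spouse counts as an additional share at the children's level, so there are 5 primary shares of ₹116,000. Freya takes one such share (₹116,000).
The children's combined portion (₹464,000) is divided into 4 shares of ₹116,000: Ursula takes ₹116,000; Vikram's ₹116,000 share passes to Vikram's issue; Gemma's ₹116,000 share passes to Gemma's issue; Joaquin's ₹116,000 share passes to Joaquin's issue.
Vikram's share (₹116,000) passes entirely to Sorcha.
Gemma's share (₹116,000) is divided into 2 shares of ₹58,000: Wyatt and Gwendolyn each take ₹58,000.
Joaquin's share (₹116,000) is divided into 4 shares of ₹29,000: Aoife, Osric, Kofi, and Nadia each take ₹29,000.

Gwendolyn receives ₹58,000.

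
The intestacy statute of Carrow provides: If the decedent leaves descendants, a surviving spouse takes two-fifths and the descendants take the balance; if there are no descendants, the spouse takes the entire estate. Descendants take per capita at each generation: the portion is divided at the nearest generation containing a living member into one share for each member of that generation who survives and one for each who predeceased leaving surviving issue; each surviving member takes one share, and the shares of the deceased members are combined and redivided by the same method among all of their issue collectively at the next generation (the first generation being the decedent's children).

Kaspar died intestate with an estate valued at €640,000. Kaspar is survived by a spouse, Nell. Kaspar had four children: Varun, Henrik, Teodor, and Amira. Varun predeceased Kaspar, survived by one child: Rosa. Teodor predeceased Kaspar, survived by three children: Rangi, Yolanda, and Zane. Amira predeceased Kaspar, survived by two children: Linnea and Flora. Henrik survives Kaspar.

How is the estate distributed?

Nell takes two-fifths of €640,000 = €256,000. The remaining €384,000 passes to the descendants.
The descendants' portion (€384,000) is divided at the children's generation into 4 shares of €96,000. Henrik takes €96,000. The 3 shares of the deceased (Varun, Teodor, and Amira) are combined into a pool of €288,000.
That pool (€288,000) is divided at the grandchildren's generation equally among Rosa, Rangi, Yolanda, Zane, Linnea, and Flora: €48,000 each.

Nell: €256,000; Rosa: €48,000; Henrik: €96,000; Rangi: €48,000; Yolanda: €48,000; Zane: €48,000; Linnea: €48,000; Flora: €48,000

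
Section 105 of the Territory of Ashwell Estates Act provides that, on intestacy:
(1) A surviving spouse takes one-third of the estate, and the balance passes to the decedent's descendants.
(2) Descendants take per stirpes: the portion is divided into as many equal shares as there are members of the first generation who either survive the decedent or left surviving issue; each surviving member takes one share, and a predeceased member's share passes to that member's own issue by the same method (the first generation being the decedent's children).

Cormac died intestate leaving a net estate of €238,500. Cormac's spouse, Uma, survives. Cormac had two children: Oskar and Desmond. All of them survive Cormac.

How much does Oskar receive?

Uma takes one-third of €238,500 = €79,500. The remaining €159,000 passes to the descendants.
The descendants' portion (€159,000) is divided into 2 shares of €79,500: Oskar and Desmond each take €79,500.

Oskar receives €79,500.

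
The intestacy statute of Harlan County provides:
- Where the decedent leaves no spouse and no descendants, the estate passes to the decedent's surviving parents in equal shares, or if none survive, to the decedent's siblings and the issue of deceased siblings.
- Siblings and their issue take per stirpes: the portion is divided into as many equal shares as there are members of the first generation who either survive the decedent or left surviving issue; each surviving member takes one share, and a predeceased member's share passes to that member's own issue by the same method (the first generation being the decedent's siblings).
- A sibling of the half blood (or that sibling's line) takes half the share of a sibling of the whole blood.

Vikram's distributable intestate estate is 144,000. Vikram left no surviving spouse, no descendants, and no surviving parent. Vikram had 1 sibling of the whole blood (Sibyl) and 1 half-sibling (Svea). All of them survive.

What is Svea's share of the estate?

Svea receives 48,000.

The entire 144,000 passes to the siblings and their issue.
Counting each half-blood sibling's line as half a unit, there are 3/2 units in 144,000, so one unit is 96,000. Whole-blood lines (Sibyl) take 96,000 each; half-blood lines (Svea) take 48,000 each.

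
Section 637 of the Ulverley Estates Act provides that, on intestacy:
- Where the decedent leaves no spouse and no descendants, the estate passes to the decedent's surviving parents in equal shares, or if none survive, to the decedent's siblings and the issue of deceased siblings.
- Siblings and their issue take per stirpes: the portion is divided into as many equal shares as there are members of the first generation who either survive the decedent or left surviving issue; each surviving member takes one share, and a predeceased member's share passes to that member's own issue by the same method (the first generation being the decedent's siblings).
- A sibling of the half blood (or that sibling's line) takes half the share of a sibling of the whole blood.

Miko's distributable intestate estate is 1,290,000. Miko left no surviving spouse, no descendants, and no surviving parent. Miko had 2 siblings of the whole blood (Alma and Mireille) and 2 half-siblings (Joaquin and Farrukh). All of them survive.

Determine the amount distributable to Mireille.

Mireille receives 430,000.

The entire 1,290,000 passes to the siblings and their issue.
Counting each half-blood sibling's line as half a unit, there are 3 units in 1,290,000, so one unit is 430,000. Whole-blood lines (Alma and Mireille) take 430,000 each; half-blood lines (Joaquin and Farrukh) take 215,000 each.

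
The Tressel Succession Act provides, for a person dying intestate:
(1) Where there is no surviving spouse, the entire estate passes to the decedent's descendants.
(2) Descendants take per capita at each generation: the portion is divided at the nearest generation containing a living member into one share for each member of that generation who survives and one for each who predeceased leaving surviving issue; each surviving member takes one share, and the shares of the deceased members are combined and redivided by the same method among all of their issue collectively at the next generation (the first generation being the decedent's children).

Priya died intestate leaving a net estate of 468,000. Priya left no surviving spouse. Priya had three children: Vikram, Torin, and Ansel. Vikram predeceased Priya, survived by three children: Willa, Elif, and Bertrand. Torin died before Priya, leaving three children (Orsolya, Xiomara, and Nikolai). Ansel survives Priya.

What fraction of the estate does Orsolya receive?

Orsolya receives 1/9 of the estate.

The entire 468,000 passes to the descendants.
That amount (468,000) is divided at the children's generation into 3 shares of 156,000. Ansel takes 156,000. The 2 shares of the deceased (Vikram and Torin) are combined into a pool of 312,000.
That pool (312,000) is divided at the grandchildren's generation equally among Willa, Elif, Bertrand, Orsolya, Xiomara, and Nikolai: 52,000 each.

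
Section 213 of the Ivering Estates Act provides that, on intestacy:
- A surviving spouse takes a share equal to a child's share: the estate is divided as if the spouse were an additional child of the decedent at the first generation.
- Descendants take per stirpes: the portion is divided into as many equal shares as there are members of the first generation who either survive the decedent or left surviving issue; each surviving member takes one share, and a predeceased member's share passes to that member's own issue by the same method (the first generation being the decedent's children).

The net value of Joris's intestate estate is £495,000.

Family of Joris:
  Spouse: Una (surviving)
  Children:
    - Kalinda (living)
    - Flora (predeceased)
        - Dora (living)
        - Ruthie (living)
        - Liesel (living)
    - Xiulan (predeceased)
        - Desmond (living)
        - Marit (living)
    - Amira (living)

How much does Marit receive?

The spouse counts as an additional share at the children's level, so there are 5 primary shares of £99,000. Una takes one such share (£99,000).
The children's combined portion (£396,000) is divided into 4 shares of £99,000: Kalinda and Amira each take £99,000; Flora's £99,000 share passes to Flora's issue; Xiulan's £99,000 share passes to Xiulan's issue.
Flora's share (£99,000) is divided into 3 shares of £33,000: Dora, Ruthie, and Liesel each take £33,000.
Xiulan's share (£99,000) is divided into 2 shares of £49,500: Desmond and Marit each take £49,500.

Marit receives £49,500.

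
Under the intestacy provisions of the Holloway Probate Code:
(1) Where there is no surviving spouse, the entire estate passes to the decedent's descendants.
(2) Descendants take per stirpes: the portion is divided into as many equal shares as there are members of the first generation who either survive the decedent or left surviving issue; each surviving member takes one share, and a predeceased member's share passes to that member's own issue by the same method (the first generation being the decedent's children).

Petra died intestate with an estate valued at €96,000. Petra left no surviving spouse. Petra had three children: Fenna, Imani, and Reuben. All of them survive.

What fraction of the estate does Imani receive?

The entire €96,000 passes to the descendants.
That amount (€96,000) is divided into 3 shares of €32,000: Fenna, Imani, and Reuben each take €32,000.

Imani receives 1/3 of the estate.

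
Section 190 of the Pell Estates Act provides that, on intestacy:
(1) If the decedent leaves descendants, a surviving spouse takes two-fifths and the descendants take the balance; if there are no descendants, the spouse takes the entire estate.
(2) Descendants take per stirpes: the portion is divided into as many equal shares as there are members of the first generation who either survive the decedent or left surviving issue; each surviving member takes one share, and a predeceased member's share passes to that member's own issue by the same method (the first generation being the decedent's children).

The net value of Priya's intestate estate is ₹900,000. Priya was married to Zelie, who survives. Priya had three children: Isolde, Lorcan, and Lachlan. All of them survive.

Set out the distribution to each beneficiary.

Zelie: ₹360,000; Isolde: ₹180,000; Lorcan: ₹180,000; Lachlan: ₹180,000

Zelie takes two-fifths of ₹900,000 = ₹360,000. The remaining ₹540,000 passes to the descendants.
The descendants' portion (₹540,000) is divided into 3 shares of ₹180,000: Isolde, Lorcan, and Lachlan each take ₹180,000.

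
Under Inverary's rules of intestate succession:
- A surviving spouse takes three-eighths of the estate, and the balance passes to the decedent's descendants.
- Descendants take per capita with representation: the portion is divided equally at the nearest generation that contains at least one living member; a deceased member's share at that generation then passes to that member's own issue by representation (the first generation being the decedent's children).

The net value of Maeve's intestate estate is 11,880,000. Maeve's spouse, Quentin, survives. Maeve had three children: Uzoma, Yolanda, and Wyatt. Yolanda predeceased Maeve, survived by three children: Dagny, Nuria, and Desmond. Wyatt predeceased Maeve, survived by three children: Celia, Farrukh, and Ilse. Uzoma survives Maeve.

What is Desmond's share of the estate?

Quentin takes three-eighths of 11,880,000 = 4,455,000. The remaining 7,425,000 passes to the descendants.
The descendants' portion (7,425,000) is divided into 3 shares of 2,475,000: Uzoma takes 2,475,000; Yolanda's 2,475,000 share passes to Yolanda's issue; Wyatt's 2,475,000 share passes to Wyatt's issue.
Yolanda's share (2,475,000) is divided into 3 shares of 825,000: Dagny, Nuria, and Desmond each take 825,000.
Wyatt's share (2,475,000) is divided into 3 shares of 825,000: Celia, Farrukh, and Ilse each take 825,000.

Desmond receives 825,000.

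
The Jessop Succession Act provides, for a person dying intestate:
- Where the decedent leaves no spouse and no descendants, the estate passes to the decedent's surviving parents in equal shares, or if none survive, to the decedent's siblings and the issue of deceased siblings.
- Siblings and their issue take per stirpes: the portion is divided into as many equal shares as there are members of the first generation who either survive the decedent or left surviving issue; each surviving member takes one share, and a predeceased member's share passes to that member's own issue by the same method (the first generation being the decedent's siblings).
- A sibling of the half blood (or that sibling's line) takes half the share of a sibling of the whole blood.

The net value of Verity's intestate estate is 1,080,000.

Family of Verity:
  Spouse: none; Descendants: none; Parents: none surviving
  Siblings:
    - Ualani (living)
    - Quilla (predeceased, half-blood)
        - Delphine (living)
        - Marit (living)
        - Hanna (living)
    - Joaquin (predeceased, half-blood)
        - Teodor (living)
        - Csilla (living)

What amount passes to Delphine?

Delphine receives 90,000.

The entire 1,080,000 passes to the siblings and their issue.
Counting each half-blood sibling's line as half a unit, there are 2 units in 1,080,000, so one unit is 540,000. Whole-blood lines (Ualani) take 540,000 each; half-blood lines (Quilla and Joaquin) take 270,000 each.
Quilla's share (270,000) is divided into 3 shares of 90,000: Delphine, Marit, and Hanna each take 90,000.
Joaquin's share (270,000) is divided into 2 shares of 135,000: Teodor and Csilla each take 135,000.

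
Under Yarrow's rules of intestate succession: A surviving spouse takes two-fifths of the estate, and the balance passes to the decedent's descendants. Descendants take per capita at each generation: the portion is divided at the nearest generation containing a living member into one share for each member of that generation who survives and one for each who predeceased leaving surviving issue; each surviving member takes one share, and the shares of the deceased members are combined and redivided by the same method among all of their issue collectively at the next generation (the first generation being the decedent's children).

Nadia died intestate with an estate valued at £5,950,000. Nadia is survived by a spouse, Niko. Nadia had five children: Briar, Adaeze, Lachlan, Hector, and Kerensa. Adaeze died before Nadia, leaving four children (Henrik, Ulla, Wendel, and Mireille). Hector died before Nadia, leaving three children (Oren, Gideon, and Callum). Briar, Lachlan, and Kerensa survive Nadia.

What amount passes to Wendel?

Niko takes two-fifths of £5,950,000 = £2,380,000. The remaining £3,570,000 passes to the descendants.
The descendants' portion (£3,570,000) is divided at the children's generation into 5 shares of £714,000. Briar, Lachlan, and Kerensa each take £714,000. The 2 shares of the deceased (Adaeze and Hector) are combined into a pool of £1,428,000.
That pool (£1,428,000) is divided at the grandchildren's generation equally among Henrik, Ulla, Wendel, Mireille, Oren, Gideon, and Callum: £204,000 each.

Wendel receives £204,000.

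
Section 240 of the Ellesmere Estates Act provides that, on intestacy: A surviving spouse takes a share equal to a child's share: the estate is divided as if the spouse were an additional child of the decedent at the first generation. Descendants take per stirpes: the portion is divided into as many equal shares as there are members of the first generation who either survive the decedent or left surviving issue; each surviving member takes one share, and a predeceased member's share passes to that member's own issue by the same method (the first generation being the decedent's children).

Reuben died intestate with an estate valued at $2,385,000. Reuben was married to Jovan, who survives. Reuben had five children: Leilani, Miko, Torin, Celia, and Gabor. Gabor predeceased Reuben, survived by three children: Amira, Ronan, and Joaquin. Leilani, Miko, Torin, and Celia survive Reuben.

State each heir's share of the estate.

The spouse counts as an additional share at the children's level, so there are 6 primary shares of $397,500. Jovan takes one such share ($397,500).
The children's combined portion ($1,987,500) is divided into 5 shares of $397,500: Leilani, Miko, Torin, and Celia each take $397,500; Gabor's $397,500 share passes to Gabor's issue.
Gabor's share ($397,500) is divided into 3 shares of $132,500: Amira, Ronan, and Joaquin each take $132,500.

Jovan: $397,500; Leilani: $397,500; Miko: $397,500; Torin: $397,500; Celia: $397,500; Amira: $132,500; Ronan: $132,500; Joaquin: $132,500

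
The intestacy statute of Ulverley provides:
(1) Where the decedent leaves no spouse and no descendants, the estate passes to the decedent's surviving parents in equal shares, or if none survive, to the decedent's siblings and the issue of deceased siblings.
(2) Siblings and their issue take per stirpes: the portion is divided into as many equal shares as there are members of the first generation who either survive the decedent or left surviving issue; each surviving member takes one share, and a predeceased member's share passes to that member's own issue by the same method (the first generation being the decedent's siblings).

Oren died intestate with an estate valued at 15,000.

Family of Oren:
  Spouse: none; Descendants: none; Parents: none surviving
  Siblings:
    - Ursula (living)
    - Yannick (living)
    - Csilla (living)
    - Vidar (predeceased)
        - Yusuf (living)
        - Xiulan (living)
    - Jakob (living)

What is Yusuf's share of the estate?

Yusuf receives 1,500.

The entire 15,000 passes to the siblings and their issue.
That amount (15,000) is divided into 5 shares of 3,000: Ursula, Yannick, Csilla, and Jakob each take 3,000; Vidar's 3,000 share passes to Vidar's issue.
Vidar's share (3,000) is divided into 2 shares of 1,500: Yusuf and Xiulan each take 1,500.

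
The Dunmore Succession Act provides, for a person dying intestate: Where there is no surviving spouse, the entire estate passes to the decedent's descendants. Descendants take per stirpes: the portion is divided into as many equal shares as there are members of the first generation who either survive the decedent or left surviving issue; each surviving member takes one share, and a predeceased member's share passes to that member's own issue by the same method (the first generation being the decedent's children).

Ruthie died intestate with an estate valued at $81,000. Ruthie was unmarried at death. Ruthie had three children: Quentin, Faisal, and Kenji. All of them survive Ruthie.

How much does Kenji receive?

Kenji receives $27,000.

The entire $81,000 passes to the descendants.
That amount ($81,000) is divided into 3 shares of $27,000: Quentin, Faisal, and Kenji each take $27,000.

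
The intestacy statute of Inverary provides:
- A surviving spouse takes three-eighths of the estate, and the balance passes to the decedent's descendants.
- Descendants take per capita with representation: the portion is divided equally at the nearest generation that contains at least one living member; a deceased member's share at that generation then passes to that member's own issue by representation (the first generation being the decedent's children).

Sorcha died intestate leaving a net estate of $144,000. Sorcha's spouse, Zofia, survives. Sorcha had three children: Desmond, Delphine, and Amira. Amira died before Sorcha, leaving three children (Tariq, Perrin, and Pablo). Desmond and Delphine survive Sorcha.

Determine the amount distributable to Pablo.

Zofia takes three-eighths of $144,000 = $54,000. The remaining $90,000 passes to the descendants.
The descendants' portion ($90,000) is divided into 3 shares of $30,000: Desmond and Delphine each take $30,000; Amira's $30,000 share passes to Amira's issue.
Amira's share ($30,000) is divided into 3 shares of $10,000: Tariq, Perrin, and Pablo each take $10,000.

Pablo receives $10,000.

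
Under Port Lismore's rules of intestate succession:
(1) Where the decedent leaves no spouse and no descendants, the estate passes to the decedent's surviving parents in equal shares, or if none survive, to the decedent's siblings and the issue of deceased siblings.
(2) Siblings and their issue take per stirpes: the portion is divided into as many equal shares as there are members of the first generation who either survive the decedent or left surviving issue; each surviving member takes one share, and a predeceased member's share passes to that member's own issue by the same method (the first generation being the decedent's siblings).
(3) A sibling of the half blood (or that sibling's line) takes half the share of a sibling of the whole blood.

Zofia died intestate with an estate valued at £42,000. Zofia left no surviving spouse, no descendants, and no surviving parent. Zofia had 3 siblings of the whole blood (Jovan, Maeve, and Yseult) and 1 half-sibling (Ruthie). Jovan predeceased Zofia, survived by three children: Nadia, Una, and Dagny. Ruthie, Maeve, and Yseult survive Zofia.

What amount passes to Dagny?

Dagny receives £4,000.

The entire £42,000 passes to the siblings and their issue.
Counting each half-blood sibling's line as half a unit, there are 7/2 units in £42,000, so one unit is £12,000. Whole-blood lines (Jovan, Maeve, and Yseult) take £12,000 each; half-blood lines (Ruthie) take £6,000 each.
Jovan's share (£12,000) is divided into 3 shares of £4,000: Nadia, Una, and Dagny each take £4,000.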